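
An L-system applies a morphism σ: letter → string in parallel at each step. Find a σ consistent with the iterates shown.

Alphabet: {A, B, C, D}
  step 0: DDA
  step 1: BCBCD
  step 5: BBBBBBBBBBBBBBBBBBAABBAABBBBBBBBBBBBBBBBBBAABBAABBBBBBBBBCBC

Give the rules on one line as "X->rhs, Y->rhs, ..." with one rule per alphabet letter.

  step 0 ⇒ step 1: DDA ⇒ BC·BC·D
    A ↦ D
    D ↦ BC
    B ↦ BB  (constrained at step 1)
    C ↦ AA  (constrained at step 1)

A->D, B->BB, C->AA, D->BC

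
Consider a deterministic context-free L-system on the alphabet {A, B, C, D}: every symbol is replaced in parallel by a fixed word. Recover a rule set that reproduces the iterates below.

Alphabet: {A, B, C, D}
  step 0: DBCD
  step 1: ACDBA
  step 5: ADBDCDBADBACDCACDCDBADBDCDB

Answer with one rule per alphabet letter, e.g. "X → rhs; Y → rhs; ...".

  step 0 ⇒ step 1: DBCD ⇒ A·C·DB·A
    B ↦ C
    C ↦ DB
    D ↦ A
    A ↦ DC  (constrained at step 1)

A->DC, B->C, C->DB, D->A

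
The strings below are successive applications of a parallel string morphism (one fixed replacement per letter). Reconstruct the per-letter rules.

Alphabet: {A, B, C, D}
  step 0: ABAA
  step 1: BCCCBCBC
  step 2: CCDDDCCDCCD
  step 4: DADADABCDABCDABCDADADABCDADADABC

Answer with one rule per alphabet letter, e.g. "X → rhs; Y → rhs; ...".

  step 1 ⇒ step 2: BCCCBCBC ⇒ CC·D·D·D·CC·D·CC·D
    B ↦ CC
    C ↦ D
  step 0 ⇒ step 1: ABAA ⇒ BC·CC·BC·BC
    A ↦ BC
    D ↦ DA  (constrained at step 2)

A->BC, B->CC, C->D, D->DA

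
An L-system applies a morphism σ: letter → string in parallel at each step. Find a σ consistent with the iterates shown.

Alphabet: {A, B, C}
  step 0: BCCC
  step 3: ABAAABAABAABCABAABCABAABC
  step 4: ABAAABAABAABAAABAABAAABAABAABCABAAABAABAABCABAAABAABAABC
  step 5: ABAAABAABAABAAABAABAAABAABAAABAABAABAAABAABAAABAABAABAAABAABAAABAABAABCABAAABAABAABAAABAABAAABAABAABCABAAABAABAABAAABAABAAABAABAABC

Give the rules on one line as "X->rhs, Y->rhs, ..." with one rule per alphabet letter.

  step 4 ⇒ step 5: ABAAABAABAABAAABAABAAABAABAABCABAAABAABAABCABAAABAABAABC ⇒ ABA·A·ABA·ABA·ABA·A·ABA·ABA·A·ABA·ABA·A·ABA·ABA·ABA·A·ABA·ABA·A·ABA·ABA·ABA·A·ABA·ABA·A·ABA·ABA·A·BC·ABA·A·ABA·ABA·ABA·A·ABA·ABA·A·ABA·ABA·A·BC·ABA·A·ABA·ABA·ABA·A·ABA·ABA·A·ABA·ABA·A·BC
    A ↦ ABA
    B ↦ A
    C ↦ BC

A->ABA, B->A, C->BC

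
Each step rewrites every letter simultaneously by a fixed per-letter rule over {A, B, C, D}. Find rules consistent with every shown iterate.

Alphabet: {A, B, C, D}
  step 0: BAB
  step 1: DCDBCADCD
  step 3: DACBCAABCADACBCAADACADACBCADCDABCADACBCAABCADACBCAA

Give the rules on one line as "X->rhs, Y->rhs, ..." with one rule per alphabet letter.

  step 0 ⇒ step 1: BAB ⇒ DCD·BCA·DCD
    A ↦ BCA
    B ↦ DCD
    C ↦ A  (constrained at step 1)
    D ↦ DAC  (constrained at step 1)

A->BCA, B->DCD, C->A, D->DAC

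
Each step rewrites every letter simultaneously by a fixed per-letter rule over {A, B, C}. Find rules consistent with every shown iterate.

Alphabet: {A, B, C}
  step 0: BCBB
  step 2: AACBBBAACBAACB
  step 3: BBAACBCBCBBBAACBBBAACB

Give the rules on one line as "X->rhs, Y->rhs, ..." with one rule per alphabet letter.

A->B, B->CB, C->AA

  step 2 ⇒ step 3: AACBBBAACBAACB ⇒ B·B·AA·CB·CB·CB·B·B·AA·CB·B·B·AA·CB
    A ↦ B
    B ↦ CB
    C ↦ AA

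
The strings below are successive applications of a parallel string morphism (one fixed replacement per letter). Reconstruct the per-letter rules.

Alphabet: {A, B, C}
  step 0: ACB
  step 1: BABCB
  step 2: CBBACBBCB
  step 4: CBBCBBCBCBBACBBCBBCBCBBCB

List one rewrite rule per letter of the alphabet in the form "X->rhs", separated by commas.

A->BA, B->CB, C->B

  step 1 ⇒ step 2: BABCB ⇒ CB·BA·CB·B·CB
    A ↦ BA
    B ↦ CB
    C ↦ B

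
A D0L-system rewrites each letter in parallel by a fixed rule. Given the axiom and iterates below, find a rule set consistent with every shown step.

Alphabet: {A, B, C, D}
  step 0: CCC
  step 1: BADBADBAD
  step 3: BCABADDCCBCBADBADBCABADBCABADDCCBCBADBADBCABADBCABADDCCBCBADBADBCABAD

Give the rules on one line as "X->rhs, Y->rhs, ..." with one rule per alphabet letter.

  step 0 ⇒ step 1: CCC ⇒ BAD·BAD·BAD
    C ↦ BAD
    A ↦ DC  (constrained at step 1)
    B ↦ BCA  (constrained at step 1)
    D ↦ CBC  (constrained at step 1)

A->DC, B->BCA, C->BAD, D->CBC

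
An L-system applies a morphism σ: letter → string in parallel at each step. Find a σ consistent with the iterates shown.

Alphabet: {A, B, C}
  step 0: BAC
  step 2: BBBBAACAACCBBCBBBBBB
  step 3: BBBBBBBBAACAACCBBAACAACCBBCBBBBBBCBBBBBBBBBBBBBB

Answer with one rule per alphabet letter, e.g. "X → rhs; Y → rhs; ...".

A->AAC, B->BB, C->CBB

  step 2 ⇒ step 3: BBBBAACAACCBBCBBBBBB ⇒ BB·BB·BB·BB·AAC·AAC·CBB·AAC·AAC·CBB·CBB·BB·BB·CBB·BB·BB·BB·BB·BB·BB
    A ↦ AAC
    B ↦ BB
    C ↦ CBB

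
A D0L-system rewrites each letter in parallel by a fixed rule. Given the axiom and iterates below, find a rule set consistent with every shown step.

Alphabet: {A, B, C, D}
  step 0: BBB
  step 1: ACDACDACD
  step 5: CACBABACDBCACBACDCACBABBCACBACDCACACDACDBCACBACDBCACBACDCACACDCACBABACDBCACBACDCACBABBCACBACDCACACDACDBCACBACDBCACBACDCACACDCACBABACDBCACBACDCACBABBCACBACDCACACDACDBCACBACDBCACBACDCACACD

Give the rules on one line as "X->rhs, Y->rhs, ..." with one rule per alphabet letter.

  step 0 ⇒ step 1: BBB ⇒ ACD·ACD·ACD
    B ↦ ACD
    A ↦ CAC  (constrained at step 1)
    C ↦ B  (constrained at step 1)
    D ↦ AB  (constrained at step 1)

A->CAC, B->ACD, C->B, D->AB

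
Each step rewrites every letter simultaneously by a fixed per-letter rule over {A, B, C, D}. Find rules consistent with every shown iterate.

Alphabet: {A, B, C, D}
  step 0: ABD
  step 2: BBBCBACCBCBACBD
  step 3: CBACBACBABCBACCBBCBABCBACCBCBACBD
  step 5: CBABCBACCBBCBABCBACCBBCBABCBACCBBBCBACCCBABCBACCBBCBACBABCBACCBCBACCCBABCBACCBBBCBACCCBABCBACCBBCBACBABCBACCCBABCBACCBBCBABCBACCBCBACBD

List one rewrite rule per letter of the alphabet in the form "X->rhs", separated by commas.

  step 2 ⇒ step 3: BBBCBACCBCBACBD ⇒ CBA·CBA·CBA·B·CBA·CC·B·B·CBA·B·CBA·CC·B·CBA·CBD
    A ↦ CC
    B ↦ CBA
    C ↦ B
    D ↦ CBD

A->CC, B->CBA, C->B, D->CBD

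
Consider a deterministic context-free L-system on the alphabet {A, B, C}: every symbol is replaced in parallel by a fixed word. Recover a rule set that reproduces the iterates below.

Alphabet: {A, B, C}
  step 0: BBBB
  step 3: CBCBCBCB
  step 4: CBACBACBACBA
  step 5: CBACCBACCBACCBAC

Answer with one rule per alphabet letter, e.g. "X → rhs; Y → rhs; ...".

  step 4 ⇒ step 5: CBACBACBACBA ⇒ CB·A·C·CB·A·C·CB·A·C·CB·A·C
    A ↦ C
    B ↦ A
    C ↦ CB

A->C, B->A, C->CB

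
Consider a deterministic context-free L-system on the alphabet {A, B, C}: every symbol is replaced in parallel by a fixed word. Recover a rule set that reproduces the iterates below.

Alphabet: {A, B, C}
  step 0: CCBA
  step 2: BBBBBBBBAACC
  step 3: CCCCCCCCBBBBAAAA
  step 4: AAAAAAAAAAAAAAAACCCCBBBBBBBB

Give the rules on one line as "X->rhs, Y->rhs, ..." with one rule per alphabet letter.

  step 3 ⇒ step 4: CCCCCCCCBBBBAAAA ⇒ AA·AA·AA·AA·AA·AA·AA·AA·C·C·C·C·BB·BB·BB·BB
    A ↦ BB
    B ↦ C
    C ↦ AA

A->BB, B->C, C->AA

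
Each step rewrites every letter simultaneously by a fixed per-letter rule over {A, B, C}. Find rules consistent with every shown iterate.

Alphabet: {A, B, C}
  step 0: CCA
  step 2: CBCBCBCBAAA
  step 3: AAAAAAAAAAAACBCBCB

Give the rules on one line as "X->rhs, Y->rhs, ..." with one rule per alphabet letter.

A->CB, B->A, C->AA

  step 2 ⇒ step 3: CBCBCBCBAAA ⇒ AA·A·AA·A·AA·A·AA·A·CB·CB·CB
    A ↦ CB
    B ↦ A
    C ↦ AA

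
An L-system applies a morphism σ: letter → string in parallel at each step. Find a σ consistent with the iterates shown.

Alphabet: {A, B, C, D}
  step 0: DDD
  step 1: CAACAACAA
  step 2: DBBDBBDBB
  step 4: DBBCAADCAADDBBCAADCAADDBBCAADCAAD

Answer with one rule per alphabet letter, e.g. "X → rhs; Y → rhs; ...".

  step 1 ⇒ step 2: CAACAACAA ⇒ D·B·B·D·B·B·D·B·B
    A ↦ B
    C ↦ D
    B ↦ DC  (constrained at step 2)
  step 0 ⇒ step 1: DDD ⇒ CAA·CAA·CAA
    D ↦ CAA

A->B, B->DC, C->D, D->CAA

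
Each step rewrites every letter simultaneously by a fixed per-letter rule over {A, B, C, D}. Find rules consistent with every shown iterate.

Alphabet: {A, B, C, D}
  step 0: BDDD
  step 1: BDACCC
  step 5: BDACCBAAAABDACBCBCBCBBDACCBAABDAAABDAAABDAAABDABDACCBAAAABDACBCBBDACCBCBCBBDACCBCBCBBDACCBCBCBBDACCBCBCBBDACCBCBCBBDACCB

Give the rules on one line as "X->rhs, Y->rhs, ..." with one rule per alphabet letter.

  step 0 ⇒ step 1: BDDD ⇒ BDA·C·C·C
    B ↦ BDA
    D ↦ C
    A ↦ CB  (constrained at step 1)
    C ↦ AA  (constrained at step 1)

A->CB, B->BDA, C->AA, D->C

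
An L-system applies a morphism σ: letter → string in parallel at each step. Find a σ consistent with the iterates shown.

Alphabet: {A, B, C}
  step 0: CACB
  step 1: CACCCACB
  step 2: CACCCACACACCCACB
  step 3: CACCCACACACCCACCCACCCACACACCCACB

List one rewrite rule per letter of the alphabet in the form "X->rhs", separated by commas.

  step 2 ⇒ step 3: CACCCACACACCCACB ⇒ CA·CC·CA·CA·CA·CC·CA·CC·CA·CC·CA·CA·CA·CC·CA·CB
    A ↦ CC
    B ↦ CB
    C ↦ CA

A->CC, B->CB, C->CA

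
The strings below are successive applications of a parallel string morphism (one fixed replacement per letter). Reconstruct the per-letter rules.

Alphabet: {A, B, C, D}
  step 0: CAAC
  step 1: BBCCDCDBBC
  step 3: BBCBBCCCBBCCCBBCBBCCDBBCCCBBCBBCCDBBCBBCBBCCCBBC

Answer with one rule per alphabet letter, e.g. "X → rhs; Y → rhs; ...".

A->CD, B->C, C->BBC, D->CAC

  step 0 ⇒ step 1: CAAC ⇒ BBC·CD·CD·BBC
    A ↦ CD
    C ↦ BBC
    B ↦ C  (constrained at step 1)
    D ↦ CAC  (constrained at step 1)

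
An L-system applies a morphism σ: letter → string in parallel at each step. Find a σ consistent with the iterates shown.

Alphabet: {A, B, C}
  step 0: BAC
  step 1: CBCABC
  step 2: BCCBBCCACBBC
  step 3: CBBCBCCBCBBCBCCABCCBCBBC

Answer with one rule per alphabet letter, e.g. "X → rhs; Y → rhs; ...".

A->CA, B->CB, C->BC

  step 2 ⇒ step 3: BCCBBCCACBBC ⇒ CB·BC·BC·CB·CB·BC·BC·CA·BC·CB·CB·BC
    A ↦ CA
    B ↦ CB
    C ↦ BC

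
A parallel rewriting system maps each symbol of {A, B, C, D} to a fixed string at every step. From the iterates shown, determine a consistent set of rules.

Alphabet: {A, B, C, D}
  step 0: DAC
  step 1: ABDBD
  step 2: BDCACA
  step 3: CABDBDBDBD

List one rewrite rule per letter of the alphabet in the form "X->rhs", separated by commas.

A->BD, B->C, C->BD, D->A

  step 2 ⇒ step 3: BDCACA ⇒ C·A·BD·BD·BD·BD
    A ↦ BD
    B ↦ C
    C ↦ BD
    D ↦ A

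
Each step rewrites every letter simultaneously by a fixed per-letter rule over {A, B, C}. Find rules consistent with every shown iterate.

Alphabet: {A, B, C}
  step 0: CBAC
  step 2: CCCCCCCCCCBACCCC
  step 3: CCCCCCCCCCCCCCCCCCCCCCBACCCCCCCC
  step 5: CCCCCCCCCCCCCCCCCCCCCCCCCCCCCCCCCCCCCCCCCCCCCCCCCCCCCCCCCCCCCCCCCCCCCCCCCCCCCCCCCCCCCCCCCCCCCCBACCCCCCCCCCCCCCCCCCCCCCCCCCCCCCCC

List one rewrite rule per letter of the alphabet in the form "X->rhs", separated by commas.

  step 2 ⇒ step 3: CCCCCCCCCCBACCCC ⇒ CC·CC·CC·CC·CC·CC·CC·CC·CC·CC·CC·BA·CC·CC·CC·CC
    A ↦ BA
    B ↦ CC
    C ↦ CC

A->BA, B->CC, C->CC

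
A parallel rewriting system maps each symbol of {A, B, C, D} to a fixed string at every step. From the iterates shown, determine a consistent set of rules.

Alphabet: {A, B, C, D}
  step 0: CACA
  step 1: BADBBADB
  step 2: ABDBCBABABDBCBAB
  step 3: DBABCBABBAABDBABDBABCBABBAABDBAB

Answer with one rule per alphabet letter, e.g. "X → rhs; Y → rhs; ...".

  step 2 ⇒ step 3: ABDBCBABABDBCBAB ⇒ DB·AB·CB·AB·BA·AB·DB·AB·DB·AB·CB·AB·BA·AB·DB·AB
    A ↦ DB
    B ↦ AB
    C ↦ BA
    D ↦ CB

A->DB, B->AB, C->BA, D->CB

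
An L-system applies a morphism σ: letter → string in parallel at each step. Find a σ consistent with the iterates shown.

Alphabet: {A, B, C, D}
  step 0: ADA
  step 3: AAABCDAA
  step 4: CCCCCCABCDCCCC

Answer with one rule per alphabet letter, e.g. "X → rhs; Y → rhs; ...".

  step 3 ⇒ step 4: AAABCDAA ⇒ CC·CC·CC·A·B·CD·CC·CC
    A ↦ CC
    B ↦ A
    C ↦ B
    D ↦ CD

A->CC, B->A, C->B, D->CD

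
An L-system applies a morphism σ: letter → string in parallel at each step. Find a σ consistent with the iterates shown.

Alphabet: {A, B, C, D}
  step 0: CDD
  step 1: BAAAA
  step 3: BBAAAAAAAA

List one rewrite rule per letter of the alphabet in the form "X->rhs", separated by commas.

A->D, B->CC, C->B, D->AA

  step 0 ⇒ step 1: CDD ⇒ B·AA·AA
    C ↦ B
    D ↦ AA
    A ↦ D  (constrained at step 1)
    B ↦ CC  (constrained at step 1)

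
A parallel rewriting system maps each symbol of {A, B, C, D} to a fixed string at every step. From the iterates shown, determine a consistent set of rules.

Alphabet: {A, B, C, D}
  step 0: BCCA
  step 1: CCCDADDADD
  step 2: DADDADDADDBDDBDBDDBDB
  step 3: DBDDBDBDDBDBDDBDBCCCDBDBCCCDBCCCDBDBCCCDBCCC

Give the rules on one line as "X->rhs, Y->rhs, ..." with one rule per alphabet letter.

A->D, B->CCC, C->DAD, D->DB

  step 2 ⇒ step 3: DADDADDADDBDDBDBDDBDB ⇒ DB·D·DB·DB·D·DB·DB·D·DB·DB·CCC·DB·DB·CCC·DB·CCC·DB·DB·CCC·DB·CCC
    A ↦ D
    B ↦ CCC
    D ↦ DB
  step 0 ⇒ step 1: BCCA ⇒ CCC·DAD·DAD·D
    C ↦ DAD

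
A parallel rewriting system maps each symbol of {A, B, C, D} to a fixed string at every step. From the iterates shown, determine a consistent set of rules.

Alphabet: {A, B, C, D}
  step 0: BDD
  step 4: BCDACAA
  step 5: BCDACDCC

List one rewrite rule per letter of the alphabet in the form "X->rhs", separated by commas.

  step 4 ⇒ step 5: BCDACAA ⇒ BC·D·A·C·D·C·C
    A ↦ C
    B ↦ BC
    C ↦ D
    D ↦ A

A->C, B->BC, C->D, D->A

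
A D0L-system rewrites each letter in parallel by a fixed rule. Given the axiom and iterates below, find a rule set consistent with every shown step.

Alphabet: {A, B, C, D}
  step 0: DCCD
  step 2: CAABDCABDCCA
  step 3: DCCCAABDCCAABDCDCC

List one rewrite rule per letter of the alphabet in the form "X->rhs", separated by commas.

  step 2 ⇒ step 3: CAABDCABDCCA ⇒ DC·C·C·A·AB·DC·C·A·AB·DC·DC·C
    A ↦ C
    B ↦ A
    C ↦ DC
    D ↦ AB

A->C, B->A, C->DC, D->AB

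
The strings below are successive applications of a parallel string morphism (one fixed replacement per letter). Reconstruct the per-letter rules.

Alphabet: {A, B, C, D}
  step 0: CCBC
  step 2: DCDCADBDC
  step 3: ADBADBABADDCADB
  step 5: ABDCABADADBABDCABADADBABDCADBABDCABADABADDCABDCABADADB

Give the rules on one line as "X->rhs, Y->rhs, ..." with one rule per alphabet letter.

A->AB, B->DC, C->B, D->AD

  step 2 ⇒ step 3: DCDCADBDC ⇒ AD·B·AD·B·AB·AD·DC·AD·B
    A ↦ AB
    B ↦ DC
    C ↦ B
    D ↦ AD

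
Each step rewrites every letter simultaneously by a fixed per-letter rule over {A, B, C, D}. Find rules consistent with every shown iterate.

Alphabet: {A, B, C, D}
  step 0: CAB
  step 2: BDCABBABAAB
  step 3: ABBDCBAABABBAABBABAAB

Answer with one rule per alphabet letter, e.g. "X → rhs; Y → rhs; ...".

A->BA, B->AB, C->DC, D->B

  step 2 ⇒ step 3: BDCABBABAAB ⇒ AB·B·DC·BA·AB·AB·BA·AB·BA·BA·AB
    A ↦ BA
    B ↦ AB
    C ↦ DC
    D ↦ B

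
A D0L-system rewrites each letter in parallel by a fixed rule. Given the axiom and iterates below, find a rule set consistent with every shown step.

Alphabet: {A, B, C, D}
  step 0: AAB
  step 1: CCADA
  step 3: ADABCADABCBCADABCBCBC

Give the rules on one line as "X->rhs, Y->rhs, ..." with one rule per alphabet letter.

A->C, B->ADA, C->BC, D->BCC

  step 0 ⇒ step 1: AAB ⇒ C·C·ADA
    A ↦ C
    B ↦ ADA
    C ↦ BC  (constrained at step 1)
    D ↦ BCC  (constrained at step 1)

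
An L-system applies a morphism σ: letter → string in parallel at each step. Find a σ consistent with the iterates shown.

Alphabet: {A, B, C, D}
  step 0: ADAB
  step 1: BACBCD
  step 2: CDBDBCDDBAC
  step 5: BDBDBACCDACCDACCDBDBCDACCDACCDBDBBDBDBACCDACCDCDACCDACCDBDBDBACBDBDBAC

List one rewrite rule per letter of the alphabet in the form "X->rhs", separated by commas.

  step 1 ⇒ step 2: BACBCD ⇒ CD·B·DB·CD·DB·AC
    A ↦ B
    B ↦ CD
    C ↦ DB
    D ↦ AC

A->B, B->CD, C->DB, D->AC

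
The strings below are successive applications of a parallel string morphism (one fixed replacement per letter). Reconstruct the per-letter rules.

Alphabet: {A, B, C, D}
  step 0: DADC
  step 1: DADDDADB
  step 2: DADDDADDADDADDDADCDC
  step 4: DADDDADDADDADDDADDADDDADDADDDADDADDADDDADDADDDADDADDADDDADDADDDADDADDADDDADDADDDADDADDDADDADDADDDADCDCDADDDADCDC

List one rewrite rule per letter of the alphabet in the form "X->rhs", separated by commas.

  step 1 ⇒ step 2: DADDDADB ⇒ DAD·D·DAD·DAD·DAD·D·DAD·CDC
    A ↦ D
    B ↦ CDC
    D ↦ DAD
  step 0 ⇒ step 1: DADC ⇒ DAD·D·DAD·B
    C ↦ B

A->D, B->CDC, C->B, D->DAD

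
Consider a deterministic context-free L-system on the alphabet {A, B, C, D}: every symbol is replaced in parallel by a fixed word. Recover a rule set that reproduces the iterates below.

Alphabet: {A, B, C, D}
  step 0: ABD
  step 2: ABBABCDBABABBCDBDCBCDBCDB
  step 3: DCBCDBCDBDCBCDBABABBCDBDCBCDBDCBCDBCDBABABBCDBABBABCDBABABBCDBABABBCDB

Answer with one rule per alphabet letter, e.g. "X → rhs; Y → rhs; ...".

  step 2 ⇒ step 3: ABBABCDBABABBCDBDCBCDBCDB ⇒ DCB·CDB·CDB·DCB·CDB·AB·ABB·CDB·DCB·CDB·DCB·CDB·CDB·AB·ABB·CDB·ABB·AB·CDB·AB·ABB·CDB·AB·ABB·CDB
    A ↦ DCB
    B ↦ CDB
    C ↦ AB
    D ↦ ABB

A->DCB, B->CDB, C->AB, D->ABB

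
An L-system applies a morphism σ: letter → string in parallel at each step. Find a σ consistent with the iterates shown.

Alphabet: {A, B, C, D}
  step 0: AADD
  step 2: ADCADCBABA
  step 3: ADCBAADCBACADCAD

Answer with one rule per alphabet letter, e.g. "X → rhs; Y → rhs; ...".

A->AD, B->C, C->BA, D->C

  step 2 ⇒ step 3: ADCADCBABA ⇒ AD·C·BA·AD·C·BA·C·AD·C·AD
    A ↦ AD
    B ↦ C
    C ↦ BA
    D ↦ C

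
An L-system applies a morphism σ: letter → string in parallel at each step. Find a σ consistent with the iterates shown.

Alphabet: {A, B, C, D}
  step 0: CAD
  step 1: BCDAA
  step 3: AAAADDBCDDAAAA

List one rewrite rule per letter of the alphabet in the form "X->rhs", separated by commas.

  step 0 ⇒ step 1: CAD ⇒ BC·D·AA
    A ↦ D
    C ↦ BC
    D ↦ AA
    B ↦ DD  (constrained at step 1)

A->D, B->DD, C->BC, D->AA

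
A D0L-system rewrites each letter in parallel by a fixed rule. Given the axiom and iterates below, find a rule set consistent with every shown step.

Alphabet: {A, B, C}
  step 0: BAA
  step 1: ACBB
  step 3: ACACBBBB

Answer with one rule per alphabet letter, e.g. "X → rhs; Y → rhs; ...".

A->B, B->AC, C->B

  step 0 ⇒ step 1: BAA ⇒ AC·B·B
    A ↦ B
    B ↦ AC
    C ↦ B  (constrained at step 1)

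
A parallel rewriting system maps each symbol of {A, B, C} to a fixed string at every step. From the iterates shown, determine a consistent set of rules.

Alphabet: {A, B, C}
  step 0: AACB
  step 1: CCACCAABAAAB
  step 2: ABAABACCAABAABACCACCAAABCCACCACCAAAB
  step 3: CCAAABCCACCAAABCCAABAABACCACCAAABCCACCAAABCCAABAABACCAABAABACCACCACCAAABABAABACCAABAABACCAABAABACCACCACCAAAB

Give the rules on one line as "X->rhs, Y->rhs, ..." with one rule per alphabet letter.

  step 2 ⇒ step 3: ABAABACCAABAABACCACCAAABCCACCACCAAAB ⇒ CCA·AAB·CCA·CCA·AAB·CCA·ABA·ABA·CCA·CCA·AAB·CCA·CCA·AAB·CCA·ABA·ABA·CCA·ABA·ABA·CCA·CCA·CCA·AAB·ABA·ABA·CCA·ABA·ABA·CCA·ABA·ABA·CCA·CCA·CCA·AAB
    A ↦ CCA
    B ↦ AAB
    C ↦ ABA

A->CCA, B->AAB, C->ABA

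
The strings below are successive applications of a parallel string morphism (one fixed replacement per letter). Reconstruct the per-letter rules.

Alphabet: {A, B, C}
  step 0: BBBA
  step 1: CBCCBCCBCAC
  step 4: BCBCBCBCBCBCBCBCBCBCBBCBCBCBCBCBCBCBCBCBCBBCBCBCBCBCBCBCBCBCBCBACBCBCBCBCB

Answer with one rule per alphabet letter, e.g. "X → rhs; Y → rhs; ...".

  step 0 ⇒ step 1: BBBA ⇒ CBC·CBC·CBC·AC
    A ↦ AC
    B ↦ CBC
    C ↦ B  (constrained at step 1)

A->AC, B->CBC, C->B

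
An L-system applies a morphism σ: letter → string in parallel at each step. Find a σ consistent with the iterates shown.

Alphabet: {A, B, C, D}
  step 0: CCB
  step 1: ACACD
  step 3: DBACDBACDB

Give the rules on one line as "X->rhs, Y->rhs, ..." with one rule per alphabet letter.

  step 0 ⇒ step 1: CCB ⇒ AC·AC·D
    B ↦ D
    C ↦ AC
    A ↦ B  (constrained at step 1)
    D ↦ BA  (constrained at step 1)

A->B, B->D, C->AC, D->BA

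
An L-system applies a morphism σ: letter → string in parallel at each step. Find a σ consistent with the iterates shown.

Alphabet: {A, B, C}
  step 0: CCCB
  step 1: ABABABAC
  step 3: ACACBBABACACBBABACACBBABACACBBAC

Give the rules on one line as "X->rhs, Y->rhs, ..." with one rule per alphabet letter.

  step 0 ⇒ step 1: CCCB ⇒ AB·AB·AB·AC
    B ↦ AC
    C ↦ AB
    A ↦ BB  (constrained at step 1)

A->BB, B->AC, C->AB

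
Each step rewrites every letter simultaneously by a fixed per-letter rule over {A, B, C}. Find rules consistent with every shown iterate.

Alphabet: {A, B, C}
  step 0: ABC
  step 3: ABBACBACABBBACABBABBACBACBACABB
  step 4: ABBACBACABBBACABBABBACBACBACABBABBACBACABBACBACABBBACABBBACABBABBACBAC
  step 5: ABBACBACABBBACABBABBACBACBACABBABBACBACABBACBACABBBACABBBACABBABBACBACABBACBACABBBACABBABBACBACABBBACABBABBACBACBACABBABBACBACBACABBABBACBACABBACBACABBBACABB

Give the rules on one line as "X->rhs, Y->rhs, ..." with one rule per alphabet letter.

A->AB, B->BAC, C->B

  step 4 ⇒ step 5: ABBACBACABBBACABBABBACBACBACABBABBACBACABBACBACABBBACABBBACABBABBACBAC ⇒ AB·BAC·BAC·AB·B·BAC·AB·B·AB·BAC·BAC·BAC·AB·B·AB·BAC·BAC·AB·BAC·BAC·AB·B·BAC·AB·B·BAC·AB·B·AB·BAC·BAC·AB·BAC·BAC·AB·B·BAC·AB·B·AB·BAC·BAC·AB·B·BAC·AB·B·AB·BAC·BAC·BAC·AB·B·AB·BAC·BAC·BAC·AB·B·AB·BAC·BAC·AB·BAC·BAC·AB·B·BAC·AB·B
    A ↦ AB
    B ↦ BAC
    C ↦ B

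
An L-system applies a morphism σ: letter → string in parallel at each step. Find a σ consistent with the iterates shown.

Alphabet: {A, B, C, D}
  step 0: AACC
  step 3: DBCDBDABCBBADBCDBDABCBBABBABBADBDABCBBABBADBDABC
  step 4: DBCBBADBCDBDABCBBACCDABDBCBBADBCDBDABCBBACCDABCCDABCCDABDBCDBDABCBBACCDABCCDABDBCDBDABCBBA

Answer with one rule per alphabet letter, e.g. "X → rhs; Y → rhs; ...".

  step 3 ⇒ step 4: DBCDBDABCBBADBCDBDABCBBABBABBADBDABCBBABBADBDABC ⇒ DB·C·BBA·DB·C·DB·DAB·C·BBA·C·C·DAB·DB·C·BBA·DB·C·DB·DAB·C·BBA·C·C·DAB·C·C·DAB·C·C·DAB·DB·C·DB·DAB·C·BBA·C·C·DAB·C·C·DAB·DB·C·DB·DAB·C·BBA
    A ↦ DAB
    B ↦ C
    C ↦ BBA
    D ↦ DB

A->DAB, B->C, C->BBA, D->DB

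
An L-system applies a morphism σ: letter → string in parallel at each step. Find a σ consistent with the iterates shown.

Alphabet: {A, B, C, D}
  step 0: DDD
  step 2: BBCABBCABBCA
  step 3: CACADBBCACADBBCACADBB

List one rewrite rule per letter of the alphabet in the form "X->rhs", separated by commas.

A->BB, B->CA, C->D, D->AB

  step 2 ⇒ step 3: BBCABBCABBCA ⇒ CA·CA·D·BB·CA·CA·D·BB·CA·CA·D·BB
    A ↦ BB
    B ↦ CA
    C ↦ D
    D ↦ AB  (constrained at step 0)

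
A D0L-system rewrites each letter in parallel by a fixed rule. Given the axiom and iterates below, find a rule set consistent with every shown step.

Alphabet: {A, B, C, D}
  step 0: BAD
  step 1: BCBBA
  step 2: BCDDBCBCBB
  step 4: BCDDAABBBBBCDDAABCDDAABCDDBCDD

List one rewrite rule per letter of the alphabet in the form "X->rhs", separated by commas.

  step 1 ⇒ step 2: BCBBA ⇒ BC·DD·BC·BC·BB
    A ↦ BB
    B ↦ BC
    C ↦ DD
  step 0 ⇒ step 1: BAD ⇒ BC·BB·A
    D ↦ A

A->BB, B->BC, C->DD, D->A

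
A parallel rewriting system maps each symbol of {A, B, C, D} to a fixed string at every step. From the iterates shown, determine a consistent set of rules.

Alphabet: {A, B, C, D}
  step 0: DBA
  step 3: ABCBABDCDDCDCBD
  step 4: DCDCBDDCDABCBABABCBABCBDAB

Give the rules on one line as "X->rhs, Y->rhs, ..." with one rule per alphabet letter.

  step 3 ⇒ step 4: ABCBABDCDDCDCBD ⇒ DC·D·CB·D·DC·D·AB·CB·AB·AB·CB·AB·CB·D·AB
    A ↦ DC
    B ↦ D
    C ↦ CB
    D ↦ AB

A->DC, B->D, C->CB, D->AB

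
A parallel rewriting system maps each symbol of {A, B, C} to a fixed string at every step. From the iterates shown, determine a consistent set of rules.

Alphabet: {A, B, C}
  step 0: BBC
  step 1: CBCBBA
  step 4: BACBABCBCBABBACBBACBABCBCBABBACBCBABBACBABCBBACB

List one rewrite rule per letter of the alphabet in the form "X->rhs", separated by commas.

A->AB, B->CB, C->BA

  step 0 ⇒ step 1: BBC ⇒ CB·CB·BA
    B ↦ CB
    C ↦ BA
    A ↦ AB  (constrained at step 1)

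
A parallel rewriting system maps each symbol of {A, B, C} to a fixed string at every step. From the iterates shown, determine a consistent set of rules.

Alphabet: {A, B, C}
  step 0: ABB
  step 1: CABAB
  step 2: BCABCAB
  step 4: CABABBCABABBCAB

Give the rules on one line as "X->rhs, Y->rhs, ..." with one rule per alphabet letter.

  step 1 ⇒ step 2: CABAB ⇒ B·C·AB·C·AB
    A ↦ C
    B ↦ AB
    C ↦ B

A->C, B->AB, C->B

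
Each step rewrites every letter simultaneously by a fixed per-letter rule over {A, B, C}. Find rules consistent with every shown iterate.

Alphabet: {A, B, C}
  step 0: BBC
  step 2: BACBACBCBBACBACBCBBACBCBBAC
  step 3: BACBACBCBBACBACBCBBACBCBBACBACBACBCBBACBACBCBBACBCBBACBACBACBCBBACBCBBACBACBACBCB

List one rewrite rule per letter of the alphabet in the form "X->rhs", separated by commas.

  step 2 ⇒ step 3: BACBACBCBBACBACBCBBACBCBBAC ⇒ BAC·BAC·BCB·BAC·BAC·BCB·BAC·BCB·BAC·BAC·BAC·BCB·BAC·BAC·BCB·BAC·BCB·BAC·BAC·BAC·BCB·BAC·BCB·BAC·BAC·BAC·BCB
    A ↦ BAC
    B ↦ BAC
    C ↦ BCB

A->BAC, B->BAC, C->BCB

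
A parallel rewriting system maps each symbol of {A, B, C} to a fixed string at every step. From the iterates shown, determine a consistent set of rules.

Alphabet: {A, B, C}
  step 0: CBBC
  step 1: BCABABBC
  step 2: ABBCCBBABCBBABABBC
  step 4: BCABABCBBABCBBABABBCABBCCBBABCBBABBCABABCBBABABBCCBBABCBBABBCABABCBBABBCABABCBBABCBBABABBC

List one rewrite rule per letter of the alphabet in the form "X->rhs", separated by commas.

  step 1 ⇒ step 2: BCABABBC ⇒ AB·BC·CBB·AB·CBB·AB·AB·BC
    A ↦ CBB
    B ↦ AB
    C ↦ BC

A->CBB, B->AB, C->BC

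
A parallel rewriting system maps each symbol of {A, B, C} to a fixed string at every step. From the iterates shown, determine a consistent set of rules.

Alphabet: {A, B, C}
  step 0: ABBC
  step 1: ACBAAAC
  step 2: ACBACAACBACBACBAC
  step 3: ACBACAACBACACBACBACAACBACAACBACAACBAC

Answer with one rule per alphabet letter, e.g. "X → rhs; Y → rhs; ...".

A->ACB, B->A, C->AC

  step 2 ⇒ step 3: ACBACAACBACBACBAC ⇒ ACB·AC·A·ACB·AC·ACB·ACB·AC·A·ACB·AC·A·ACB·AC·A·ACB·AC
    A ↦ ACB
    B ↦ A
    C ↦ AC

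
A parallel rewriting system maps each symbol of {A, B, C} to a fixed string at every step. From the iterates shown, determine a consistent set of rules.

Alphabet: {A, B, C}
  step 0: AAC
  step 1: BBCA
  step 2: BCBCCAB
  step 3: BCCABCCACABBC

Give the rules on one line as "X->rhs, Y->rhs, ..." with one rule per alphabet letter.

A->B, B->BC, C->CA

  step 2 ⇒ step 3: BCBCCAB ⇒ BC·CA·BC·CA·CA·B·BC
    A ↦ B
    B ↦ BC
    C ↦ CA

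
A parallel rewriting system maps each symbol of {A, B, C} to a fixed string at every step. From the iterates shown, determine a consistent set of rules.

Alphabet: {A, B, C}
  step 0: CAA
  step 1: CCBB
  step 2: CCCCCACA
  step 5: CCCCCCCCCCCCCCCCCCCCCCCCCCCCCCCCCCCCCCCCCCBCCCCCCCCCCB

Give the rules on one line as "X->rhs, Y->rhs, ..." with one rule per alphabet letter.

A->B, B->CA, C->CC

  step 1 ⇒ step 2: CCBB ⇒ CC·CC·CA·CA
    B ↦ CA
    C ↦ CC
  step 0 ⇒ step 1: CAA ⇒ CC·B·B
    A ↦ B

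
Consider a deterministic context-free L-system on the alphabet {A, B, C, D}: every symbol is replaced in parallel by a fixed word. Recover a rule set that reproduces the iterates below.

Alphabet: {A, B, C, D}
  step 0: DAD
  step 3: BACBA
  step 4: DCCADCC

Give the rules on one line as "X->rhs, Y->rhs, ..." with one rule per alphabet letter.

A->C, B->DC, C->A, D->B

  step 3 ⇒ step 4: BACBA ⇒ DC·C·A·DC·C
    A ↦ C
    B ↦ DC
    C ↦ A
    D ↦ B  (constrained at step 0)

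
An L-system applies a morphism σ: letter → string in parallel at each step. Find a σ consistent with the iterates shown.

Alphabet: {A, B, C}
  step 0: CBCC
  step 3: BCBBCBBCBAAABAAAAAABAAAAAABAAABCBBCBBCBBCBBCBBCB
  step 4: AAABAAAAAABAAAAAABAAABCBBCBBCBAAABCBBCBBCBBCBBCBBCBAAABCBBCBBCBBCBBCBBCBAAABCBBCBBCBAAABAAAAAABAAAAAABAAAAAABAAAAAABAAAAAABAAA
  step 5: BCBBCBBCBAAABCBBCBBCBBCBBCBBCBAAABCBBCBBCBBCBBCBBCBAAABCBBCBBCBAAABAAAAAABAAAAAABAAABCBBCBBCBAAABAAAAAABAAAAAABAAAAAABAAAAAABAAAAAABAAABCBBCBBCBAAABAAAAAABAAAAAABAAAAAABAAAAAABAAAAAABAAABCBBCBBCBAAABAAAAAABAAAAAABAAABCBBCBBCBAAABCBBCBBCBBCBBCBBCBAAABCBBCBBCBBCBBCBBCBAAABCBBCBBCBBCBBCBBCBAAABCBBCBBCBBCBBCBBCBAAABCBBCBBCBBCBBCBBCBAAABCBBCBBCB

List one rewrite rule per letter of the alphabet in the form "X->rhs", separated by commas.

A->BCB, B->AAA, C->B

  step 4 ⇒ step 5: AAABAAAAAABAAAAAABAAABCBBCBBCBAAABCBBCBBCBBCBBCBBCBAAABCBBCBBCBBCBBCBBCBAAABCBBCBBCBAAABAAAAAABAAAAAABAAAAAABAAAAAABAAAAAABAAA ⇒ BCB·BCB·BCB·AAA·BCB·BCB·BCB·BCB·BCB·BCB·AAA·BCB·BCB·BCB·BCB·BCB·BCB·AAA·BCB·BCB·BCB·AAA·B·AAA·AAA·B·AAA·AAA·B·AAA·BCB·BCB·BCB·AAA·B·AAA·AAA·B·AAA·AAA·B·AAA·AAA·B·AAA·AAA·B·AAA·AAA·B·AAA·BCB·BCB·BCB·AAA·B·AAA·AAA·B·AAA·AAA·B·AAA·AAA·B·AAA·AAA·B·AAA·AAA·B·AAA·BCB·BCB·BCB·AAA·B·AAA·AAA·B·AAA·AAA·B·AAA·BCB·BCB·BCB·AAA·BCB·BCB·BCB·BCB·BCB·BCB·AAA·BCB·BCB·BCB·BCB·BCB·BCB·AAA·BCB·BCB·BCB·BCB·BCB·BCB·AAA·BCB·BCB·BCB·BCB·BCB·BCB·AAA·BCB·BCB·BCB·BCB·BCB·BCB·AAA·BCB·BCB·BCB
    A ↦ BCB
    B ↦ AAA
    C ↦ B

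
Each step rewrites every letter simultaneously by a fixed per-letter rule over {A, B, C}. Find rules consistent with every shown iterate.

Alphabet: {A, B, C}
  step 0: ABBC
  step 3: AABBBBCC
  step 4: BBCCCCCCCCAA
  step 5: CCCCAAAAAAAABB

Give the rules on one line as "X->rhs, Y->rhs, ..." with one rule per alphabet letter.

A->B, B->CC, C->A

  step 4 ⇒ step 5: BBCCCCCCCCAA ⇒ CC·CC·A·A·A·A·A·A·A·A·B·B
    A ↦ B
    B ↦ CC
    C ↦ A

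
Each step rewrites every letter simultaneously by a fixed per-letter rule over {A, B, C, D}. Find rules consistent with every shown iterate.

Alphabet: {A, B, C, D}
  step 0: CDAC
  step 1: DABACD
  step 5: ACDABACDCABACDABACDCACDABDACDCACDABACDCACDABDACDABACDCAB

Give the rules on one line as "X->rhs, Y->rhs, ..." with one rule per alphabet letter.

  step 0 ⇒ step 1: CDAC ⇒ D·AB·AC·D
    A ↦ AC
    C ↦ D
    D ↦ AB
    B ↦ DC  (constrained at step 1)

A->AC, B->DC, C->D, D->AB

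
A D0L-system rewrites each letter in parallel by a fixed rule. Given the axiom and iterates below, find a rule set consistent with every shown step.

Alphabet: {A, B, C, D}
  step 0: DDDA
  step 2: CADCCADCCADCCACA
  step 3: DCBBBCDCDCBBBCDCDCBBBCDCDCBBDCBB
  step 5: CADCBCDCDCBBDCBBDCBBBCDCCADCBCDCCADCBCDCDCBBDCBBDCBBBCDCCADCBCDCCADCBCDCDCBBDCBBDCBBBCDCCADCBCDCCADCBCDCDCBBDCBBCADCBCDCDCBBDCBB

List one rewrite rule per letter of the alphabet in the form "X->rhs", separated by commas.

A->BB, B->CA, C->DC, D->BC

  step 2 ⇒ step 3: CADCCADCCADCCACA ⇒ DC·BB·BC·DC·DC·BB·BC·DC·DC·BB·BC·DC·DC·BB·DC·BB
    A ↦ BB
    C ↦ DC
    D ↦ BC
    B ↦ CA  (constrained at step 3)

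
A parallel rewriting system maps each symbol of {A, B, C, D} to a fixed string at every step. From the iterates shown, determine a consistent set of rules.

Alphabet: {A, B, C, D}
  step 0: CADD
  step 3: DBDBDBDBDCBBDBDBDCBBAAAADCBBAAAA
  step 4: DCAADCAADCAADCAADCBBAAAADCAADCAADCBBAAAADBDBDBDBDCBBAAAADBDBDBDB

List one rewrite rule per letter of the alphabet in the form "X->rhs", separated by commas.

A->DB, B->AA, C->BB, D->DC

  step 3 ⇒ step 4: DBDBDBDBDCBBDBDBDCBBAAAADCBBAAAA ⇒ DC·AA·DC·AA·DC·AA·DC·AA·DC·BB·AA·AA·DC·AA·DC·AA·DC·BB·AA·AA·DB·DB·DB·DB·DC·BB·AA·AA·DB·DB·DB·DB
    A ↦ DB
    B ↦ AA
    C ↦ BB
    D ↦ DC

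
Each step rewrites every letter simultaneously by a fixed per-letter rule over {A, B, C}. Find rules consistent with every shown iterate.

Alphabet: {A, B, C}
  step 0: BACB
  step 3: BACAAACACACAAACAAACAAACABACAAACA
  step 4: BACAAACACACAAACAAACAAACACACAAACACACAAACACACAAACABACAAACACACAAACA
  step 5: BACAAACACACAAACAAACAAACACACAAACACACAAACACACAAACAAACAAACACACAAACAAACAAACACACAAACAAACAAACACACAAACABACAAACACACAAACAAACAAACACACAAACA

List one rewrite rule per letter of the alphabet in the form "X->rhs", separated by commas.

A->CA, B->BA, C->AA

  step 4 ⇒ step 5: BACAAACACACAAACAAACAAACACACAAACACACAAACACACAAACABACAAACACACAAACA ⇒ BA·CA·AA·CA·CA·CA·AA·CA·AA·CA·AA·CA·CA·CA·AA·CA·CA·CA·AA·CA·CA·CA·AA·CA·AA·CA·AA·CA·CA·CA·AA·CA·AA·CA·AA·CA·CA·CA·AA·CA·AA·CA·AA·CA·CA·CA·AA·CA·BA·CA·AA·CA·CA·CA·AA·CA·AA·CA·AA·CA·CA·CA·AA·CA
    A ↦ CA
    B ↦ BA
    C ↦ AA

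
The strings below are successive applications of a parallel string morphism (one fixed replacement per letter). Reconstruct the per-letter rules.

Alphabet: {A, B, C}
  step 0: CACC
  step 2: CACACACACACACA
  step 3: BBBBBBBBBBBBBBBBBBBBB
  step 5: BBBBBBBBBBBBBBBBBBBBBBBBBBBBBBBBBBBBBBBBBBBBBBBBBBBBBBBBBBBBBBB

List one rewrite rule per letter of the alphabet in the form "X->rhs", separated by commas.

A->B, B->CA, C->BB

  step 2 ⇒ step 3: CACACACACACACA ⇒ BB·B·BB·B·BB·B·BB·B·BB·B·BB·B·BB·B
    A ↦ B
    C ↦ BB
    B ↦ CA  (constrained at step 3)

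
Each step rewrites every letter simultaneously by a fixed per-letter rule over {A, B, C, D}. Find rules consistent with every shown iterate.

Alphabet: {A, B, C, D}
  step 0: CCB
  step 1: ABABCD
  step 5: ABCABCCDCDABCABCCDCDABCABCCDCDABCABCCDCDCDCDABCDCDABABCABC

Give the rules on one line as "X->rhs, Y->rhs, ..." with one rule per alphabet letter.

  step 0 ⇒ step 1: CCB ⇒ AB·AB·CD
    B ↦ CD
    C ↦ AB
    A ↦ CD  (constrained at step 1)
    D ↦ C  (constrained at step 1)

A->CD, B->CD, C->AB, D->C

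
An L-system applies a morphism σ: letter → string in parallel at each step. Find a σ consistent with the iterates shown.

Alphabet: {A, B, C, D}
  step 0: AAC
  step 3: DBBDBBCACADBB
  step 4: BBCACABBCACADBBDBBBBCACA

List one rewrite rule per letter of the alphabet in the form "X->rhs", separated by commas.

A->B, B->CA, C->DB, D->BB

  step 3 ⇒ step 4: DBBDBBCACADBB ⇒ BB·CA·CA·BB·CA·CA·DB·B·DB·B·BB·CA·CA
    A ↦ B
    B ↦ CA
    C ↦ DB
    D ↦ BB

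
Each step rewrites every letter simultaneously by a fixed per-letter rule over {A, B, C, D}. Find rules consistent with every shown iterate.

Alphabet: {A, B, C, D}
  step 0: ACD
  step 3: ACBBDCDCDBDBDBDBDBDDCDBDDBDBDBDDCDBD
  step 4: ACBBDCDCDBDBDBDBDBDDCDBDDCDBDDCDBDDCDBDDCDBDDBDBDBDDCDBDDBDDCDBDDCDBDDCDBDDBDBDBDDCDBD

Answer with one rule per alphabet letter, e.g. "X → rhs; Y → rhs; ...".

A->ACB, B->DC, C->B, D->DBD

  step 3 ⇒ step 4: ACBBDCDCDBDBDBDBDBDDCDBDDBDBDBDDCDBD ⇒ ACB·B·DC·DC·DBD·B·DBD·B·DBD·DC·DBD·DC·DBD·DC·DBD·DC·DBD·DC·DBD·DBD·B·DBD·DC·DBD·DBD·DC·DBD·DC·DBD·DC·DBD·DBD·B·DBD·DC·DBD
    A ↦ ACB
    B ↦ DC
    C ↦ B
    D ↦ DBD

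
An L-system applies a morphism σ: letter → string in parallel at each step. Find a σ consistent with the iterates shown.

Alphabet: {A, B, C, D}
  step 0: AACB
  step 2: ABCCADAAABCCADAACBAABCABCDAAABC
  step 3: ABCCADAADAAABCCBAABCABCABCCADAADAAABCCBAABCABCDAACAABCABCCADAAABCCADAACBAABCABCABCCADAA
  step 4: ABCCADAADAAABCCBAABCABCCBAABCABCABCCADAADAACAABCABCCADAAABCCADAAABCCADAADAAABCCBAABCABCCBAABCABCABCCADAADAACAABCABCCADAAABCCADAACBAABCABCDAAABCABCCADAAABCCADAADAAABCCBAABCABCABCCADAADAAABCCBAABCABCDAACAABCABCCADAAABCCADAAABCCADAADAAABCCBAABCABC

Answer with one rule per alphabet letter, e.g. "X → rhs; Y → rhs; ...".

  step 3 ⇒ step 4: ABCCADAADAAABCCBAABCABCABCCADAADAAABCCBAABCABCDAACAABCABCCADAAABCCADAACBAABCABCABCCADAA ⇒ ABC·CA·DAA·DAA·ABC·CBA·ABC·ABC·CBA·ABC·ABC·ABC·CA·DAA·DAA·CA·ABC·ABC·CA·DAA·ABC·CA·DAA·ABC·CA·DAA·DAA·ABC·CBA·ABC·ABC·CBA·ABC·ABC·ABC·CA·DAA·DAA·CA·ABC·ABC·CA·DAA·ABC·CA·DAA·CBA·ABC·ABC·DAA·ABC·ABC·CA·DAA·ABC·CA·DAA·DAA·ABC·CBA·ABC·ABC·ABC·CA·DAA·DAA·ABC·CBA·ABC·ABC·DAA·CA·ABC·ABC·CA·DAA·ABC·CA·DAA·ABC·CA·DAA·DAA·ABC·CBA·ABC·ABC
    A ↦ ABC
    B ↦ CA
    C ↦ DAA
    D ↦ CBA

A->ABC, B->CA, C->DAA, D->CBA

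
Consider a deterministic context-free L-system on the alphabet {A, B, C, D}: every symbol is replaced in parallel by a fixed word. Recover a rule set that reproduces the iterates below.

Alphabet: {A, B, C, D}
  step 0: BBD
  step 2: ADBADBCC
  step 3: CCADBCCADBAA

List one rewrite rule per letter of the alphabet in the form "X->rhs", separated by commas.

  step 2 ⇒ step 3: ADBADBCC ⇒ CC·A·DB·CC·A·DB·A·A
    A ↦ CC
    B ↦ DB
    C ↦ A
    D ↦ A

A->CC, B->DB, C->A, D->A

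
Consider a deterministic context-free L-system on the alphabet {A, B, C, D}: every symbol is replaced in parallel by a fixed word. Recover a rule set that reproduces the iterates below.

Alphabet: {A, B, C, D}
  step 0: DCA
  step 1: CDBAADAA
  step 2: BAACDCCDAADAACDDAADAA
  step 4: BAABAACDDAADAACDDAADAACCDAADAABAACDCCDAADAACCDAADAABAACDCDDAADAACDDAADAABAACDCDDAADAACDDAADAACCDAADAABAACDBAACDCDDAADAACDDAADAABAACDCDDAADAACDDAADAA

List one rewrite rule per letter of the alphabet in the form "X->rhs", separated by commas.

A->DAA, B->CC, C->BAA, D->CD

  step 1 ⇒ step 2: CDBAADAA ⇒ BAA·CD·CC·DAA·DAA·CD·DAA·DAA
    A ↦ DAA
    B ↦ CC
    C ↦ BAA
    D ↦ CD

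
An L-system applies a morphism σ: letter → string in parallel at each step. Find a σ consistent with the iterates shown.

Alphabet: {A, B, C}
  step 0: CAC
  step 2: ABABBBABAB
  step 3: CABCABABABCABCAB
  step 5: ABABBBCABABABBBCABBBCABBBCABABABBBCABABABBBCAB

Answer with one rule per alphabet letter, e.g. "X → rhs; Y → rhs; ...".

A->C, B->AB, C->BB

  step 2 ⇒ step 3: ABABBBABAB ⇒ C·AB·C·AB·AB·AB·C·AB·C·AB
    A ↦ C
    B ↦ AB
    C ↦ BB  (constrained at step 0)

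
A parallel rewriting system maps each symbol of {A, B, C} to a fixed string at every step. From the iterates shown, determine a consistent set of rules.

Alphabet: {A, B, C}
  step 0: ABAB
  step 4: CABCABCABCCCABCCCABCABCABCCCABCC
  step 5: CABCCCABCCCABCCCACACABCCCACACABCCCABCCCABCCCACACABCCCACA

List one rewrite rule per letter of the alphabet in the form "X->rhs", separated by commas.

A->B, B->CC, C->CA

  step 4 ⇒ step 5: CABCABCABCCCABCCCABCABCABCCCABCC ⇒ CA·B·CC·CA·B·CC·CA·B·CC·CA·CA·CA·B·CC·CA·CA·CA·B·CC·CA·B·CC·CA·B·CC·CA·CA·CA·B·CC·CA·CA
    A ↦ B
    B ↦ CC
    C ↦ CA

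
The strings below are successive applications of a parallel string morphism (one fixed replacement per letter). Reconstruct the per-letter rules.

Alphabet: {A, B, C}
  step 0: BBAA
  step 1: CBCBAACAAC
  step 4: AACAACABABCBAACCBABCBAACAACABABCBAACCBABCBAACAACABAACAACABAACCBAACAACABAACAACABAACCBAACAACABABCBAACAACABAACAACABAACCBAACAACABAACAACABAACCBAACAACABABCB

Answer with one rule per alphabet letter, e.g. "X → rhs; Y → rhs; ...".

A->AAC, B->CB, C->AB

  step 0 ⇒ step 1: BBAA ⇒ CB·CB·AAC·AAC
    A ↦ AAC
    B ↦ CB
    C ↦ AB  (constrained at step 1)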